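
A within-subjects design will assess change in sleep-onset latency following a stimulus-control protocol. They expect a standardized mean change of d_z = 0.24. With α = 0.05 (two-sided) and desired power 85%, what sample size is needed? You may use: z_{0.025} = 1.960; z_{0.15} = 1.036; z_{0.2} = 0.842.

For a paired (one-sample on differences) test: n = ((z_{α/2} + z_β) / d)².
z_{α/2} + z_β = 1.960 + 1.036 = 2.996.
n = (2.996 / 0.24)² = 12.483² = 155.83.
Round up.

n = 156 pairs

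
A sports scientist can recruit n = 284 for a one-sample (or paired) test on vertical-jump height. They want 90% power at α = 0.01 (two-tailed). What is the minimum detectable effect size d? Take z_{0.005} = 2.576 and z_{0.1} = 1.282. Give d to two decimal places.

For a single sample (or paired design) of n = 284: d_min = (z_{α/2} + z_β)/√n.
z-sum = 2.576 + 1.282 = 3.858.
d_min = 3.858 / √284 = 3.858 / 16.852 = 0.229.

d_min ≈ 0.23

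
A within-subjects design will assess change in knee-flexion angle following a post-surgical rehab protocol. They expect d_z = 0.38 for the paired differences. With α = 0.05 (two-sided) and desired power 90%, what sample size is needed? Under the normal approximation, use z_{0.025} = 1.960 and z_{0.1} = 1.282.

n = 73 pairs

For a paired (one-sample on differences) test: n = ((z_{α/2} + z_β) / d)².
z_{α/2} + z_β = 1.960 + 1.282 = 3.242.
n = (3.242 / 0.38)² = 8.532² = 72.79.
Round up.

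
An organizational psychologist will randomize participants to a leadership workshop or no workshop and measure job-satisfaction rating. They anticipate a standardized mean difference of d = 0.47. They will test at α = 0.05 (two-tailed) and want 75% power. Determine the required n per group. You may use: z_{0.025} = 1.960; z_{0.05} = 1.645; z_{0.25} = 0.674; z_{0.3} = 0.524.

n = 63 per group

For two independent groups with equal n: n = 2·((z_{α/2} + z_β) / d)².
z_{α/2} + z_β = 1.960 + 0.674 = 2.634.
n = 2 × (2.634 / 0.47)² = 2 × 5.604² = 2 × 31.41 = 62.8.
Round up to the next whole participant.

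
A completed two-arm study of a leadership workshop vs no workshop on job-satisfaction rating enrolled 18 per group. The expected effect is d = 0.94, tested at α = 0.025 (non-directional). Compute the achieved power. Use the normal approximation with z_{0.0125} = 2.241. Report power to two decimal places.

For two equal groups, power = Φ(d·√(n/2) − z_{α/2}).
d·√(n/2) = 0.94 × √(18/2) = 0.94 × 3.000 = 2.820.
z_β = 2.820 − 2.241 = 0.579.
Power = Φ(0.579) = 0.719.

power ≈ 0.72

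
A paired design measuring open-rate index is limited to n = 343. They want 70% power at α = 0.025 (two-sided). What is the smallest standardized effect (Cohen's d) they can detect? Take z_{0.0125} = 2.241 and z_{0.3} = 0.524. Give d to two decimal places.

For a single sample (or paired design) of n = 343: d_min = (z_{α/2} + z_β)/√n.
z-sum = 2.241 + 0.524 = 2.765.
d_min = 2.765 / √343 = 2.765 / 18.520 = 0.149.

d_min ≈ 0.15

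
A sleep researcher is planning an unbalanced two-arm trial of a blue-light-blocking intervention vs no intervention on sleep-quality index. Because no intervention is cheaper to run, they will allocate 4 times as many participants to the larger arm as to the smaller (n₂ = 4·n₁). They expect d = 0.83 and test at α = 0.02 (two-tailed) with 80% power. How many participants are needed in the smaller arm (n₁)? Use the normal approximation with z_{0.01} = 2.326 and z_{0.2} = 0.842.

With allocation ratio k = n₂/n₁ = 4, Var(x̄₁−x̄₂) = σ²(1/n₁ + 1/(k·n₁)) = σ²·(k+1)/(k·n₁).
So n₁ = (1 + 1/k)·((z_{α/2} + z_β)/d)² = 1.250 × (3.168/0.83)².
n₁ = 1.250 × 14.57 = 18.2.
Round up: n₁ = 19, giving n₂ = 4 × 19 = 76.

n₁ = 19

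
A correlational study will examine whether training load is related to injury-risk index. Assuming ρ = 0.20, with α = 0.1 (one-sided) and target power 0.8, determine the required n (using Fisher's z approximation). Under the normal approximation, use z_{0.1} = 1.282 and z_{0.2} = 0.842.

Fisher's z: C = ½·ln((1+r)/(1−r)) = ½·ln(1.5000) = 0.2027.
n = ((z_{α} + z_β)/C)² + 3.
(1.282 + 0.842) / 0.2027 = 2.124 / 0.2027 = 10.479.
n = 10.479² + 3 = 109.80 + 3 = 112.8.
Round up.

n = 113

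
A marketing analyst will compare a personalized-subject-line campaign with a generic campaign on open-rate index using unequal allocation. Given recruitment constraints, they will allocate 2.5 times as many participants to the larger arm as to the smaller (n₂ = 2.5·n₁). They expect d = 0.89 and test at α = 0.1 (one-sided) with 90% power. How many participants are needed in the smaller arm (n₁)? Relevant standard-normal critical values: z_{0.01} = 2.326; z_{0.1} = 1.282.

n₁ = 12

With allocation ratio k = n₂/n₁ = 2.5, Var(x̄₁−x̄₂) = σ²(1/n₁ + 1/(k·n₁)) = σ²·(k+1)/(k·n₁).
So n₁ = (1 + 1/k)·((z_{α} + z_β)/d)² = 1.400 × (2.564/0.89)².
n₁ = 1.400 × 8.30 = 11.6.
Round up: n₁ = 12, giving n₂ = 2.5 × 12 = 30.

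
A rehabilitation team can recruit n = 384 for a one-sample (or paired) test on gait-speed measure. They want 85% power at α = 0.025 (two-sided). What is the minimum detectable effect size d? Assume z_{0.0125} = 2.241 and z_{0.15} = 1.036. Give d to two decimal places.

For a single sample (or paired design) of n = 384: d_min = (z_{α/2} + z_β)/√n.
z-sum = 2.241 + 1.036 = 3.277.
d_min = 3.277 / √384 = 3.277 / 19.596 = 0.167.

d_min ≈ 0.17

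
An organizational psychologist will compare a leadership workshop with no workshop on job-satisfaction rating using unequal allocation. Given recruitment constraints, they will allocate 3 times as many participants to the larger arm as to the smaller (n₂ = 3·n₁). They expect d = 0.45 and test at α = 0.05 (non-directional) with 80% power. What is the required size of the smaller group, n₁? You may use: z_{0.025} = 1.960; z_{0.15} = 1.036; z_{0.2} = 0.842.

With allocation ratio k = n₂/n₁ = 3, Var(x̄₁−x̄₂) = σ²(1/n₁ + 1/(k·n₁)) = σ²·(k+1)/(k·n₁).
So n₁ = (1 + 1/k)·((z_{α/2} + z_β)/d)² = 1.333 × (2.802/0.45)².
n₁ = 1.333 × 38.77 = 51.7.
Round up: n₁ = 52, giving n₂ = 3 × 52 = 156.

n₁ = 52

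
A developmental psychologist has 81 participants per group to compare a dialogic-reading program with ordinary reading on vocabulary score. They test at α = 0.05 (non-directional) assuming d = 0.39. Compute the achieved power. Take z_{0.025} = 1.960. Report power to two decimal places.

power ≈ 0.70

For two equal groups, power = Φ(d·√(n/2) − z_{α/2}).
d·√(n/2) = 0.39 × √(81/2) = 0.39 × 6.364 = 2.482.
z_β = 2.482 − 1.960 = 0.522.
Power = Φ(0.522) = 0.699.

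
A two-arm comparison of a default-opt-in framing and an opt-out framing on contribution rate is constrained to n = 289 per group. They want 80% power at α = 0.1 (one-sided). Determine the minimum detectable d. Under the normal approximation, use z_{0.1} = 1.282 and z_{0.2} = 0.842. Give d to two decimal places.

For two independent groups of n = 289 each: d_min = (z_{α} + z_β)·√(2/n).
z-sum = 1.282 + 0.842 = 2.124.
d_min = 2.124 × √(2/289) = 2.124 × 0.0832 = 0.177.

d_min ≈ 0.18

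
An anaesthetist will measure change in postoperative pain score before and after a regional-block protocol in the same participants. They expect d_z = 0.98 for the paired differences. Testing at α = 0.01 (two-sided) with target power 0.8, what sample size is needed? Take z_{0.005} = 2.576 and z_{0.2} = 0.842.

For a paired (one-sample on differences) test: n = ((z_{α/2} + z_β) / d)².
z_{α/2} + z_β = 2.576 + 0.842 = 3.418.
n = (3.418 / 0.98)² = 3.488² = 12.16.
Round up.

n = 13 pairs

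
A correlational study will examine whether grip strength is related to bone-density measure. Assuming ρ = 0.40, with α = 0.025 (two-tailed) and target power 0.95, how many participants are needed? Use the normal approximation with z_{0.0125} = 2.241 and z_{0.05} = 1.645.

n = 88

Fisher's z: C = ½·ln((1+r)/(1−r)) = ½·ln(2.3333) = 0.4236.
n = ((z_{α/2} + z_β)/C)² + 3.
(2.241 + 1.645) / 0.4236 = 3.886 / 0.4236 = 9.174.
n = 9.174² + 3 = 84.16 + 3 = 87.2.
Round up.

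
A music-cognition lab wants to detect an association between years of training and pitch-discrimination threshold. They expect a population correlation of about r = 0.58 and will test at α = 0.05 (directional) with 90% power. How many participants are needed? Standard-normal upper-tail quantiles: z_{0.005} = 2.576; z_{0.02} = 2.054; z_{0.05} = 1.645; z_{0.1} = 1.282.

Fisher's z: C = ½·ln((1+r)/(1−r)) = ½·ln(3.7619) = 0.6625.
n = ((z_{α} + z_β)/C)² + 3.
(1.645 + 1.282) / 0.6625 = 2.927 / 0.6625 = 4.418.
n = 4.418² + 3 = 19.52 + 3 = 22.5.
Round up.

n = 23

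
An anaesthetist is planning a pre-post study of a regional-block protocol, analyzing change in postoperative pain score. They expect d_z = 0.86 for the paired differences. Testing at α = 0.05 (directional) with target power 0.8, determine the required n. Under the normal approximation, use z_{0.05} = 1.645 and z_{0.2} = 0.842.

For a paired (one-sample on differences) test: n = ((z_{α} + z_β) / d)².
z_{α} + z_β = 1.645 + 0.842 = 2.487.
n = (2.487 / 0.86)² = 2.892² = 8.36.
Round up.

n = 9 pairs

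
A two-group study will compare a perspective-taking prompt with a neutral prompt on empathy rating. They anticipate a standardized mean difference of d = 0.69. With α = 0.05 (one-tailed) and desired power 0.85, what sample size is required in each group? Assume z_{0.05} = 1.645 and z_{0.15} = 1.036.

n = 31 per group

For two independent groups with equal n: n = 2·((z_{α} + z_β) / d)².
z_{α} + z_β = 1.645 + 1.036 = 2.681.
n = 2 × (2.681 / 0.69)² = 2 × 3.886² = 2 × 15.10 = 30.2.
Round up to the next whole participant.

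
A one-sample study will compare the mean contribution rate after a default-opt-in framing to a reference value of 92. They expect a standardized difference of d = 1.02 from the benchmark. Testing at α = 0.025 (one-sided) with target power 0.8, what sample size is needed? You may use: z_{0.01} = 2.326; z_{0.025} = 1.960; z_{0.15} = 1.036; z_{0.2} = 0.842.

n = 8

For a one-sample test: n = ((z_{α} + z_β) / d)².
z_{α} + z_β = 1.960 + 0.842 = 2.802.
n = (2.802 / 1.02)² = 2.747² = 7.55.
Round up.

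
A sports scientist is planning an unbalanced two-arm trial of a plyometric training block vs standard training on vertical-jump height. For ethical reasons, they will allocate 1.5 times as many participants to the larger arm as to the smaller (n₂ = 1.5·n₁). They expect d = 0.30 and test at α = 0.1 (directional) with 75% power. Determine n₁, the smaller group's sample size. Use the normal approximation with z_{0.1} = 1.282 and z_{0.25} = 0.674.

n₁ = 71

With allocation ratio k = n₂/n₁ = 1.5, Var(x̄₁−x̄₂) = σ²(1/n₁ + 1/(k·n₁)) = σ²·(k+1)/(k·n₁).
So n₁ = (1 + 1/k)·((z_{α} + z_β)/d)² = 1.667 × (1.956/0.30)².
n₁ = 1.667 × 42.51 = 70.9.
Round up: n₁ = 71, giving n₂ = ⌈1.5 × 71⌉ = ⌈106.5⌉ = 107.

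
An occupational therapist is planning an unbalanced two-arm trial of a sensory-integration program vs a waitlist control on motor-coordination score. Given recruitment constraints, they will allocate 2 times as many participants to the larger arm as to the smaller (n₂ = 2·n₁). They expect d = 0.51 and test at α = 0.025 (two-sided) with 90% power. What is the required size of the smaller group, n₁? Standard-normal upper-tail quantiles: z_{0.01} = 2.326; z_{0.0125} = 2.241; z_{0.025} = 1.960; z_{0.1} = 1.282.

n₁ = 72

With allocation ratio k = n₂/n₁ = 2, Var(x̄₁−x̄₂) = σ²(1/n₁ + 1/(k·n₁)) = σ²·(k+1)/(k·n₁).
So n₁ = (1 + 1/k)·((z_{α/2} + z_β)/d)² = 1.500 × (3.523/0.51)².
n₁ = 1.500 × 47.72 = 71.6.
Round up: n₁ = 72, giving n₂ = 2 × 72 = 144.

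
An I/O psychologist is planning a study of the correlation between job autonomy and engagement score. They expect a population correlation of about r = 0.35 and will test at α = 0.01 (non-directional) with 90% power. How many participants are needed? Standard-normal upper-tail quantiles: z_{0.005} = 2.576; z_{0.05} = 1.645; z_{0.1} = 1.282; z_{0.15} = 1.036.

n = 115

Fisher's z: C = ½·ln((1+r)/(1−r)) = ½·ln(2.0769) = 0.3654.
n = ((z_{α/2} + z_β)/C)² + 3.
(2.576 + 1.282) / 0.3654 = 3.858 / 0.3654 = 10.558.
n = 10.558² + 3 = 111.48 + 3 = 114.5.
Round up.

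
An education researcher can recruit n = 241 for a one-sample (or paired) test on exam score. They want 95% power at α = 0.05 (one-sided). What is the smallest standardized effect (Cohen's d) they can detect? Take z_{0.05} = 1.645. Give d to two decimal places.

For a single sample (or paired design) of n = 241: d_min = (z_{α} + z_β)/√n.
z-sum = 1.645 + 1.645 = 3.290.
d_min = 3.290 / √241 = 3.290 / 15.524 = 0.212.

d_min ≈ 0.21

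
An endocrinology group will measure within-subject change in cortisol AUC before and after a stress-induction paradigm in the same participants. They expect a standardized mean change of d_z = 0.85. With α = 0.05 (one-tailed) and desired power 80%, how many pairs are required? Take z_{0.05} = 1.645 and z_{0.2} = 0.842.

For a paired (one-sample on differences) test: n = ((z_{α} + z_β) / d)².
z_{α} + z_β = 1.645 + 0.842 = 2.487.
n = (2.487 / 0.85)² = 2.926² = 8.56.
Round up.

n = 9 pairs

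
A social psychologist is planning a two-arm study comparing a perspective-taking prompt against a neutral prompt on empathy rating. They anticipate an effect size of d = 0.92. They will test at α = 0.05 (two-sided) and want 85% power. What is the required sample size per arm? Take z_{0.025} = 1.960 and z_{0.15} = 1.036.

For two independent groups with equal n: n = 2·((z_{α/2} + z_β) / d)².
z_{α/2} + z_β = 1.960 + 1.036 = 2.996.
n = 2 × (2.996 / 0.92)² = 2 × 3.257² = 2 × 10.60 = 21.2.
Round up to the next whole participant.

n = 22 per group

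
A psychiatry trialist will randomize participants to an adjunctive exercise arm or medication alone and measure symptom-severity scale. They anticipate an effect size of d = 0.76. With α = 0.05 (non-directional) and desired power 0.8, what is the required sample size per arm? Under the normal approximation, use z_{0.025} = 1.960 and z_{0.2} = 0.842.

For two independent groups with equal n: n = 2·((z_{α/2} + z_β) / d)².
z_{α/2} + z_β = 1.960 + 0.842 = 2.802.
n = 2 × (2.802 / 0.76)² = 2 × 3.687² = 2 × 13.59 = 27.2.
Round up to the next whole participant.

n = 28 per group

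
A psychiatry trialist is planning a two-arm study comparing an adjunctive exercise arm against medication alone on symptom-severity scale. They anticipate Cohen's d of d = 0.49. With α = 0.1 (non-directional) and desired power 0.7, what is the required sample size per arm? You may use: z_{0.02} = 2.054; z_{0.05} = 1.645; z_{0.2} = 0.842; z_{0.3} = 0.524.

n = 40 per group

For two independent groups with equal n: n = 2·((z_{α/2} + z_β) / d)².
z_{α/2} + z_β = 1.645 + 0.524 = 2.169.
n = 2 × (2.169 / 0.49)² = 2 × 4.427² = 2 × 19.59 = 39.2.
Round up to the next whole participant.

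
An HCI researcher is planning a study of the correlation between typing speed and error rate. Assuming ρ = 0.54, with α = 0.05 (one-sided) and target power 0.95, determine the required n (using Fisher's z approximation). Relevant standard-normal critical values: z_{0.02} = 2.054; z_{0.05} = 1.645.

Fisher's z: C = ½·ln((1+r)/(1−r)) = ½·ln(3.3478) = 0.6042.
n = ((z_{α} + z_β)/C)² + 3.
(1.645 + 1.645) / 0.6042 = 3.290 / 0.6042 = 5.445.
n = 5.445² + 3 = 29.65 + 3 = 32.7.
Round up.

n = 33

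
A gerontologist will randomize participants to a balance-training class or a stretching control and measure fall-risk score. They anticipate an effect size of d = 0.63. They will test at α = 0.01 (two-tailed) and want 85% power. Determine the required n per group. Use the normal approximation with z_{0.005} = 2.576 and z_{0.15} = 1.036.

For two independent groups with equal n: n = 2·((z_{α/2} + z_β) / d)².
z_{α/2} + z_β = 2.576 + 1.036 = 3.612.
n = 2 × (3.612 / 0.63)² = 2 × 5.733² = 2 × 32.87 = 65.7.
Round up to the next whole participant.

n = 66 per group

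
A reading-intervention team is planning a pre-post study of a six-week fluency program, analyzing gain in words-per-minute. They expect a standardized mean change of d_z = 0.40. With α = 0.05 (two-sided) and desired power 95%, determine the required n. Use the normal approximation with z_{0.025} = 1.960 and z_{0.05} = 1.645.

For a paired (one-sample on differences) test: n = ((z_{α/2} + z_β) / d)².
z_{α/2} + z_β = 1.960 + 1.645 = 3.605.
n = (3.605 / 0.40)² = 9.012² = 81.23.
Round up.

n = 82 pairs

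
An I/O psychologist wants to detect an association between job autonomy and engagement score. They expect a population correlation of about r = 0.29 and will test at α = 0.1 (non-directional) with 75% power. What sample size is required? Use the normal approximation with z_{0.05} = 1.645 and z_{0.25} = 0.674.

Fisher's z: C = ½·ln((1+r)/(1−r)) = ½·ln(1.8169) = 0.2986.
n = ((z_{α/2} + z_β)/C)² + 3.
(1.645 + 0.674) / 0.2986 = 2.319 / 0.2986 = 7.766.
n = 7.766² + 3 = 60.31 + 3 = 63.3.
Round up.

n = 64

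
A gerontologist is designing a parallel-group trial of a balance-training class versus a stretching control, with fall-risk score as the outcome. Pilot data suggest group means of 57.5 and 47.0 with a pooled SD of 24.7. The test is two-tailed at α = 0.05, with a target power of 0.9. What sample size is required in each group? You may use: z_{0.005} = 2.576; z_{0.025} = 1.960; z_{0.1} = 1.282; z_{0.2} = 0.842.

Cohen's d = |M₁ − M₂| / SD_pooled = |57.5 − 47.0| / 24.7 = 10.5 / 24.7 = 0.425.
For two independent groups with equal n: n = 2·((z_{α/2} + z_β) / d)².
z_{α/2} + z_β = 1.960 + 1.282 = 3.242.
n = 2 × (3.242 / 0.425)² = 2 × 7.628² = 2 × 58.19 = 116.4.
Round up to the next whole participant.

n = 117 per group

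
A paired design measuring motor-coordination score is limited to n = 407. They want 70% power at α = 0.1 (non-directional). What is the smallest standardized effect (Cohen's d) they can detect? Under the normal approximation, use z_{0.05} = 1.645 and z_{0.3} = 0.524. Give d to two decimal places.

For a single sample (or paired design) of n = 407: d_min = (z_{α/2} + z_β)/√n.
z-sum = 1.645 + 0.524 = 2.169.
d_min = 2.169 / √407 = 2.169 / 20.174 = 0.108.

d_min ≈ 0.11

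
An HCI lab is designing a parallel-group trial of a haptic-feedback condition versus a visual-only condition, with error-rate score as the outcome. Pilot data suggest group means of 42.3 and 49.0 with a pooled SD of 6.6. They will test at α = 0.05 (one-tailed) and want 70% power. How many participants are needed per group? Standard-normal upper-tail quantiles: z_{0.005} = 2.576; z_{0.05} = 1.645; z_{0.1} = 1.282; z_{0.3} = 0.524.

Cohen's d = |M₁ − M₂| / SD_pooled = |42.3 − 49.0| / 6.6 = 6.7 / 6.6 = 1.015.
For two independent groups with equal n: n = 2·((z_{α} + z_β) / d)².
z_{α} + z_β = 1.645 + 0.524 = 2.169.
n = 2 × (2.169 / 1.015)² = 2 × 2.137² = 2 × 4.57 = 9.1.
Round up to the next whole participant.

n = 10 per group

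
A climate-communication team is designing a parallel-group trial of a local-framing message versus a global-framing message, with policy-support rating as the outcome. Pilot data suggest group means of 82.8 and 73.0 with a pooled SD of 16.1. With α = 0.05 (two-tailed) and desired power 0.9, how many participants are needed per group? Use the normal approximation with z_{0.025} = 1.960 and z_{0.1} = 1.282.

n = 57 per group

Cohen's d = |M₁ − M₂| / SD_pooled = |82.8 − 73.0| / 16.1 = 9.8 / 16.1 = 0.609.
For two independent groups with equal n: n = 2·((z_{α/2} + z_β) / d)².
z_{α/2} + z_β = 1.960 + 1.282 = 3.242.
n = 2 × (3.242 / 0.609)² = 2 × 5.323² = 2 × 28.34 = 56.7.
Round up to the next whole participant.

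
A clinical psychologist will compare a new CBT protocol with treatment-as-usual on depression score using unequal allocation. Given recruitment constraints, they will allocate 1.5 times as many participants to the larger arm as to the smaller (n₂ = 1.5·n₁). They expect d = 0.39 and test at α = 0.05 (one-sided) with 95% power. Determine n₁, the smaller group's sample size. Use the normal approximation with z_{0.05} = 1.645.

With allocation ratio k = n₂/n₁ = 1.5, Var(x̄₁−x̄₂) = σ²(1/n₁ + 1/(k·n₁)) = σ²·(k+1)/(k·n₁).
So n₁ = (1 + 1/k)·((z_{α} + z_β)/d)² = 1.667 × (3.290/0.39)².
n₁ = 1.667 × 71.16 = 118.6.
Round up: n₁ = 119, giving n₂ = ⌈1.5 × 119⌉ = ⌈178.5⌉ = 179.

n₁ = 119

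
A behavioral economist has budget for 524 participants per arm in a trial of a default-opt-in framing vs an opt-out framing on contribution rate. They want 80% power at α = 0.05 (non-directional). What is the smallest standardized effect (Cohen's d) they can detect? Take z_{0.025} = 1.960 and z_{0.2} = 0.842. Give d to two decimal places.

d_min ≈ 0.17

For two independent groups of n = 524 each: d_min = (z_{α/2} + z_β)·√(2/n).
z-sum = 1.960 + 0.842 = 2.802.
d_min = 2.802 × √(2/524) = 2.802 × 0.0618 = 0.173.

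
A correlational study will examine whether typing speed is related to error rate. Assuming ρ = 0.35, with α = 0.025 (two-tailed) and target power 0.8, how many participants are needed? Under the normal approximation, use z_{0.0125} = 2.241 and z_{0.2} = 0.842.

n = 75

Fisher's z: C = ½·ln((1+r)/(1−r)) = ½·ln(2.0769) = 0.3654.
n = ((z_{α/2} + z_β)/C)² + 3.
(2.241 + 0.842) / 0.3654 = 3.083 / 0.3654 = 8.437.
n = 8.437² + 3 = 71.19 + 3 = 74.2.
Round up.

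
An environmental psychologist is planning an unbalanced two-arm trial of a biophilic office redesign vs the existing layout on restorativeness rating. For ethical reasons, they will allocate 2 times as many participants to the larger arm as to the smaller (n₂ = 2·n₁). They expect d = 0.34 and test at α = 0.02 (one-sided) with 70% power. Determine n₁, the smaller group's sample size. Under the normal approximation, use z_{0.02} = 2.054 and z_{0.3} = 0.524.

With allocation ratio k = n₂/n₁ = 2, Var(x̄₁−x̄₂) = σ²(1/n₁ + 1/(k·n₁)) = σ²·(k+1)/(k·n₁).
So n₁ = (1 + 1/k)·((z_{α} + z_β)/d)² = 1.500 × (2.578/0.34)².
n₁ = 1.500 × 57.49 = 86.2.
Round up: n₁ = 87, giving n₂ = 2 × 87 = 174.

n₁ = 87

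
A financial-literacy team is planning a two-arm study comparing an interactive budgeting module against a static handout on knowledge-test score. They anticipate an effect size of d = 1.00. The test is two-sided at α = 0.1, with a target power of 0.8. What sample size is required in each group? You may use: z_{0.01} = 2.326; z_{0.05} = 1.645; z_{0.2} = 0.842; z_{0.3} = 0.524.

For two independent groups with equal n: n = 2·((z_{α/2} + z_β) / d)².
z_{α/2} + z_β = 1.645 + 0.842 = 2.487.
n = 2 × (2.487 / 1.00)² = 2 × 2.487² = 2 × 6.19 = 12.4.
Round up to the next whole participant.

n = 13 per group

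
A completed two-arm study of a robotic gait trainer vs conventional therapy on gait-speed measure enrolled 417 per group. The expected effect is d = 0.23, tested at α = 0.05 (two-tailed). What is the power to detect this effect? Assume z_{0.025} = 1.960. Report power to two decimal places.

power ≈ 0.91

For two equal groups, power = Φ(d·√(n/2) − z_{α/2}).
d·√(n/2) = 0.23 × √(417/2) = 0.23 × 14.440 = 3.321.
z_β = 3.321 − 1.960 = 1.361.
Power = Φ(1.361) = 0.913.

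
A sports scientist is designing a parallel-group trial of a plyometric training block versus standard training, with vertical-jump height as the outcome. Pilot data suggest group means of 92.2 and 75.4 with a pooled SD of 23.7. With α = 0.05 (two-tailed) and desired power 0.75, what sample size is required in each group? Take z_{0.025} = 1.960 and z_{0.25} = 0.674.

Cohen's d = |M₁ − M₂| / SD_pooled = |92.2 − 75.4| / 23.7 = 16.8 / 23.7 = 0.709.
For two independent groups with equal n: n = 2·((z_{α/2} + z_β) / d)².
z_{α/2} + z_β = 1.960 + 0.674 = 2.634.
n = 2 × (2.634 / 0.709)² = 2 × 3.715² = 2 × 13.80 = 27.6.
Round up to the next whole participant.

n = 28 per group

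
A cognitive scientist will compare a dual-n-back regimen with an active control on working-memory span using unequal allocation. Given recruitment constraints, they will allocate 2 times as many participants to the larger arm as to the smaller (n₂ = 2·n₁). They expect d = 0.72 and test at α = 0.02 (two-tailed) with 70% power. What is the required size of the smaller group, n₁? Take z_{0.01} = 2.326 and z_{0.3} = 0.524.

n₁ = 24

With allocation ratio k = n₂/n₁ = 2, Var(x̄₁−x̄₂) = σ²(1/n₁ + 1/(k·n₁)) = σ²·(k+1)/(k·n₁).
So n₁ = (1 + 1/k)·((z_{α/2} + z_β)/d)² = 1.500 × (2.850/0.72)².
n₁ = 1.500 × 15.67 = 23.5.
Round up: n₁ = 24, giving n₂ = 2 × 24 = 48.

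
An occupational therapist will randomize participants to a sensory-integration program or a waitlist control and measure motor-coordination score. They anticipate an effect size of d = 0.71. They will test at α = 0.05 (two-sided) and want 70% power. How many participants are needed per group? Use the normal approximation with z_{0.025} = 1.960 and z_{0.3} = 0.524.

n = 25 per group

For two independent groups with equal n: n = 2·((z_{α/2} + z_β) / d)².
z_{α/2} + z_β = 1.960 + 0.524 = 2.484.
n = 2 × (2.484 / 0.71)² = 2 × 3.499² = 2 × 12.24 = 24.5.
Round up to the next whole participant.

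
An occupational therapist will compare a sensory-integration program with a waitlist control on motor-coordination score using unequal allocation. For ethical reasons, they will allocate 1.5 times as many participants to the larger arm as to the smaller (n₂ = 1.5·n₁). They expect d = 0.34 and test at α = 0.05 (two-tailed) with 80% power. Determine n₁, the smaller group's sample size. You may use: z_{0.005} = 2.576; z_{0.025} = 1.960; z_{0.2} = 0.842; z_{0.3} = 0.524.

n₁ = 114

With allocation ratio k = n₂/n₁ = 1.5, Var(x̄₁−x̄₂) = σ²(1/n₁ + 1/(k·n₁)) = σ²·(k+1)/(k·n₁).
So n₁ = (1 + 1/k)·((z_{α/2} + z_β)/d)² = 1.667 × (2.802/0.34)².
n₁ = 1.667 × 67.92 = 113.2.
Round up: n₁ = 114, giving n₂ = 1.5 × 114 = 171.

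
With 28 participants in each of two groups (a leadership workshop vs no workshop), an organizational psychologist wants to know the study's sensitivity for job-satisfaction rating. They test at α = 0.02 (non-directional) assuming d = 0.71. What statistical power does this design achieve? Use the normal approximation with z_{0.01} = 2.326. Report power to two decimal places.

power ≈ 0.63

For two equal groups, power = Φ(d·√(n/2) − z_{α/2}).
d·√(n/2) = 0.71 × √(28/2) = 0.71 × 3.742 = 2.657.
z_β = 2.657 − 2.326 = 0.331.
Power = Φ(0.331) = 0.630.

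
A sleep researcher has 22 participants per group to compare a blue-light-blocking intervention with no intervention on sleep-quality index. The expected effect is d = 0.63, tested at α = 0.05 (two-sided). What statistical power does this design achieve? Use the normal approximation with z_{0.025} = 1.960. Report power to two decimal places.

For two equal groups, power = Φ(d·√(n/2) − z_{α/2}).
d·√(n/2) = 0.63 × √(22/2) = 0.63 × 3.317 = 2.089.
z_β = 2.089 − 1.960 = 0.129.
Power = Φ(0.129) = 0.552.

power ≈ 0.55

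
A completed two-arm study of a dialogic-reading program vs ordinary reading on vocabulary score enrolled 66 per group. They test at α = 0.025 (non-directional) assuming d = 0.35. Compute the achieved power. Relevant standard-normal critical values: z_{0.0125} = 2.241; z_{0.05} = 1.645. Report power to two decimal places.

power ≈ 0.41

For two equal groups, power = Φ(d·√(n/2) − z_{α/2}).
d·√(n/2) = 0.35 × √(66/2) = 0.35 × 5.745 = 2.011.
z_β = 2.011 − 2.241 = -0.230.
Power = Φ(-0.230) = 0.409.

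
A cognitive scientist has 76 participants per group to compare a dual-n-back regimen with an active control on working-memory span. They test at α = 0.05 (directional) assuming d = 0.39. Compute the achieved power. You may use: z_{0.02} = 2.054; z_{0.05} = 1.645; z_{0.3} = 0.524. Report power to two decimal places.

For two equal groups, power = Φ(d·√(n/2) − z_{α}).
d·√(n/2) = 0.39 × √(76/2) = 0.39 × 6.164 = 2.404.
z_β = 2.404 − 1.645 = 0.759.
Power = Φ(0.759) = 0.776.

power ≈ 0.78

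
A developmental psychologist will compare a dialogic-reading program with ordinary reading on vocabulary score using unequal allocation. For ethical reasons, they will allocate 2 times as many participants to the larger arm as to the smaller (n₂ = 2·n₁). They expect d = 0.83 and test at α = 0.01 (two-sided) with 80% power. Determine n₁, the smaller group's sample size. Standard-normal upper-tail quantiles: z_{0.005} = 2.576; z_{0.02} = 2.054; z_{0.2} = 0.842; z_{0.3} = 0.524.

With allocation ratio k = n₂/n₁ = 2, Var(x̄₁−x̄₂) = σ²(1/n₁ + 1/(k·n₁)) = σ²·(k+1)/(k·n₁).
So n₁ = (1 + 1/k)·((z_{α/2} + z_β)/d)² = 1.500 × (3.418/0.83)².
n₁ = 1.500 × 16.96 = 25.4.
Round up: n₁ = 26, giving n₂ = 2 × 26 = 52.

n₁ = 26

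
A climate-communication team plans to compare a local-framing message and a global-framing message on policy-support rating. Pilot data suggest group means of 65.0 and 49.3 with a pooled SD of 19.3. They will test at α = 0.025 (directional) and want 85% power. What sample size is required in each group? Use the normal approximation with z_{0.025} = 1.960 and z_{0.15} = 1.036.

n = 28 per group

Cohen's d = |M₁ − M₂| / SD_pooled = |65.0 − 49.3| / 19.3 = 15.7 / 19.3 = 0.813.
For two independent groups with equal n: n = 2·((z_{α} + z_β) / d)².
z_{α} + z_β = 1.960 + 1.036 = 2.996.
n = 2 × (2.996 / 0.813)² = 2 × 3.685² = 2 × 13.58 = 27.2.
Round up to the next whole participant.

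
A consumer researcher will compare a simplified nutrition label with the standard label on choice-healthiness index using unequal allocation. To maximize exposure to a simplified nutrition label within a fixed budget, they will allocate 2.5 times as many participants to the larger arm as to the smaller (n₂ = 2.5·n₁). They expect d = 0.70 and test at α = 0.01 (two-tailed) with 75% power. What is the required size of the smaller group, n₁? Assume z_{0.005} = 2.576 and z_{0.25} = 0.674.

n₁ = 31

With allocation ratio k = n₂/n₁ = 2.5, Var(x̄₁−x̄₂) = σ²(1/n₁ + 1/(k·n₁)) = σ²·(k+1)/(k·n₁).
So n₁ = (1 + 1/k)·((z_{α/2} + z_β)/d)² = 1.400 × (3.250/0.70)².
n₁ = 1.400 × 21.56 = 30.2.
Round up: n₁ = 31, giving n₂ = ⌈2.5 × 31⌉ = ⌈77.5⌉ = 78.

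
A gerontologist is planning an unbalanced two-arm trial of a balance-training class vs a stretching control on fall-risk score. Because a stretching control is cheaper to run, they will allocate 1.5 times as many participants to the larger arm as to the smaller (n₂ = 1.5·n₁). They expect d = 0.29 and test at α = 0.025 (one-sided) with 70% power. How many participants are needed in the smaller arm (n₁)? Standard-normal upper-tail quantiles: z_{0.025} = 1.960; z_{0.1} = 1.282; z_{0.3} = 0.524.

n₁ = 123

With allocation ratio k = n₂/n₁ = 1.5, Var(x̄₁−x̄₂) = σ²(1/n₁ + 1/(k·n₁)) = σ²·(k+1)/(k·n₁).
So n₁ = (1 + 1/k)·((z_{α} + z_β)/d)² = 1.667 × (2.484/0.29)².
n₁ = 1.667 × 73.37 = 122.3.
Round up: n₁ = 123, giving n₂ = ⌈1.5 × 123⌉ = ⌈184.5⌉ = 185.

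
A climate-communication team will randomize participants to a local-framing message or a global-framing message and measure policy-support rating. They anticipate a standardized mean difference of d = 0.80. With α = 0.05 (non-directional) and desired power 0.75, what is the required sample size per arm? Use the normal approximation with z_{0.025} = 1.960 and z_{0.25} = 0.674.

n = 22 per group

For two independent groups with equal n: n = 2·((z_{α/2} + z_β) / d)².
z_{α/2} + z_β = 1.960 + 0.674 = 2.634.
n = 2 × (2.634 / 0.80)² = 2 × 3.292² = 2 × 10.84 = 21.7.
Round up to the next whole participant.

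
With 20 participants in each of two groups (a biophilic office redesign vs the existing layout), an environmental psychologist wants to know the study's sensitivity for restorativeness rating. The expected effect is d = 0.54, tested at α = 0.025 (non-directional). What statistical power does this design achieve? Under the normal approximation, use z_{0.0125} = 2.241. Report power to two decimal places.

For two equal groups, power = Φ(d·√(n/2) − z_{α/2}).
d·√(n/2) = 0.54 × √(20/2) = 0.54 × 3.162 = 1.708.
z_β = 1.708 − 2.241 = -0.533.
Power = Φ(-0.533) = 0.297.

power ≈ 0.30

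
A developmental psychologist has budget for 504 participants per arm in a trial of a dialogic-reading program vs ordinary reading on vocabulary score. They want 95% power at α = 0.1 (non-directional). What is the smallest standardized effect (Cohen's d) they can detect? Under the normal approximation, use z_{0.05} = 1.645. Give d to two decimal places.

d_min ≈ 0.21

For two independent groups of n = 504 each: d_min = (z_{α/2} + z_β)·√(2/n).
z-sum = 1.645 + 1.645 = 3.290.
d_min = 3.290 × √(2/504) = 3.290 × 0.0630 = 0.207.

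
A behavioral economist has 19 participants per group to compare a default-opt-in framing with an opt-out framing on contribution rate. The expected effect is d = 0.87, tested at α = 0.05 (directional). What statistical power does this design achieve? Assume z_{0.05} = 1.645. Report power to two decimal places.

power ≈ 0.85

For two equal groups, power = Φ(d·√(n/2) − z_{α}).
d·√(n/2) = 0.87 × √(19/2) = 0.87 × 3.082 = 2.682.
z_β = 2.682 − 1.645 = 1.037.
Power = Φ(1.037) = 0.850.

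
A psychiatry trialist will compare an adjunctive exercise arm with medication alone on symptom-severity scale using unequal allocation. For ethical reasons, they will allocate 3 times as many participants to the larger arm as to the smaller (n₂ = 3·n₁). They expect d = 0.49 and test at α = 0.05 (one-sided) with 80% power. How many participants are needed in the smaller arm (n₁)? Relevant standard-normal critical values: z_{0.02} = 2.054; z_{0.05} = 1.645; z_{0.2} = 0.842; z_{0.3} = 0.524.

With allocation ratio k = n₂/n₁ = 3, Var(x̄₁−x̄₂) = σ²(1/n₁ + 1/(k·n₁)) = σ²·(k+1)/(k·n₁).
So n₁ = (1 + 1/k)·((z_{α} + z_β)/d)² = 1.333 × (2.487/0.49)².
n₁ = 1.333 × 25.76 = 34.3.
Round up: n₁ = 35, giving n₂ = 3 × 35 = 105.

n₁ = 35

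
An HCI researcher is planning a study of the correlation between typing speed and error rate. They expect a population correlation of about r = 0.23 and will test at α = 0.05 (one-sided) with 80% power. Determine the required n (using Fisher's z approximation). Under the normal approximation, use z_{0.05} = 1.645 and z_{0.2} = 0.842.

Fisher's z: C = ½·ln((1+r)/(1−r)) = ½·ln(1.5974) = 0.2342.
n = ((z_{α} + z_β)/C)² + 3.
(1.645 + 0.842) / 0.2342 = 2.487 / 0.2342 = 10.619.
n = 10.619² + 3 = 112.77 + 3 = 115.8.
Round up.

n = 116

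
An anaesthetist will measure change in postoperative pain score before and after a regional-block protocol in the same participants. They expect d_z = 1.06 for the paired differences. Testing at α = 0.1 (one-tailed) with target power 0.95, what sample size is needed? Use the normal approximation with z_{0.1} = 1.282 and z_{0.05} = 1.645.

n = 8 pairs

For a paired (one-sample on differences) test: n = ((z_{α} + z_β) / d)².
z_{α} + z_β = 1.282 + 1.645 = 2.927.
n = (2.927 / 1.06)² = 2.761² = 7.62.
Round up.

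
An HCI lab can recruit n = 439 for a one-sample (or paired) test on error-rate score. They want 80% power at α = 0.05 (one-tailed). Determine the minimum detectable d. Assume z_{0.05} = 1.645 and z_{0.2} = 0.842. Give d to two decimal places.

d_min ≈ 0.12

For a single sample (or paired design) of n = 439: d_min = (z_{α} + z_β)/√n.
z-sum = 1.645 + 0.842 = 2.487.
d_min = 2.487 / √439 = 2.487 / 20.952 = 0.119.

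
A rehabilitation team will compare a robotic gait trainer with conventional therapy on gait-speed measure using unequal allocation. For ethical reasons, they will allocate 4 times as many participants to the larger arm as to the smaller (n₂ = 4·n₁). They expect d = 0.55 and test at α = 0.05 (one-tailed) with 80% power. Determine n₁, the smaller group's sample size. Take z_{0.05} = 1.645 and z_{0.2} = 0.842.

n₁ = 26

With allocation ratio k = n₂/n₁ = 4, Var(x̄₁−x̄₂) = σ²(1/n₁ + 1/(k·n₁)) = σ²·(k+1)/(k·n₁).
So n₁ = (1 + 1/k)·((z_{α} + z_β)/d)² = 1.250 × (2.487/0.55)².
n₁ = 1.250 × 20.45 = 25.6.
Round up: n₁ = 26, giving n₂ = 4 × 26 = 104.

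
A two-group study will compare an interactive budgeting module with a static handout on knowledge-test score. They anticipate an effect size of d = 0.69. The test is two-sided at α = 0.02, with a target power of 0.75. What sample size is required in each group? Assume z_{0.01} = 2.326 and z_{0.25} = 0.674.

n = 38 per group

For two independent groups with equal n: n = 2·((z_{α/2} + z_β) / d)².
z_{α/2} + z_β = 2.326 + 0.674 = 3.000.
n = 2 × (3.000 / 0.69)² = 2 × 4.348² = 2 × 18.90 = 37.8.
Round up to the next whole participant.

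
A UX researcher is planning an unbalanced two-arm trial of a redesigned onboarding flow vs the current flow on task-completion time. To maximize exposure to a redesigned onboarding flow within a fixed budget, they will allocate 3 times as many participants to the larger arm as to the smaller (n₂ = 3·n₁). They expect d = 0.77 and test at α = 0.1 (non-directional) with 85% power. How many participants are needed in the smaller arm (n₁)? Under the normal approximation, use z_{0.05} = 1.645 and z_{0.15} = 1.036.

n₁ = 17

With allocation ratio k = n₂/n₁ = 3, Var(x̄₁−x̄₂) = σ²(1/n₁ + 1/(k·n₁)) = σ²·(k+1)/(k·n₁).
So n₁ = (1 + 1/k)·((z_{α/2} + z_β)/d)² = 1.333 × (2.681/0.77)².
n₁ = 1.333 × 12.12 = 16.2.
Round up: n₁ = 17, giving n₂ = 3 × 17 = 51.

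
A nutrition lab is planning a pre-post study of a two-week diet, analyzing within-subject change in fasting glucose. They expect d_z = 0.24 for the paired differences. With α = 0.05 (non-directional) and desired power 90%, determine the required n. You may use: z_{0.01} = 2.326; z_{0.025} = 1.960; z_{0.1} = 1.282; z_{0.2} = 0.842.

n = 183 pairs

For a paired (one-sample on differences) test: n = ((z_{α/2} + z_β) / d)².
z_{α/2} + z_β = 1.960 + 1.282 = 3.242.
n = (3.242 / 0.24)² = 13.508² = 182.48.
Round up.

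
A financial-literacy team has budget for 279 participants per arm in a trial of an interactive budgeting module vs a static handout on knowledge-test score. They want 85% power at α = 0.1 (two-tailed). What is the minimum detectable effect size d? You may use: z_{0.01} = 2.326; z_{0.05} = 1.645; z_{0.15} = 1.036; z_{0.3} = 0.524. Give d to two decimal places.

For two independent groups of n = 279 each: d_min = (z_{α/2} + z_β)·√(2/n).
z-sum = 1.645 + 1.036 = 2.681.
d_min = 2.681 × √(2/279) = 2.681 × 0.0847 = 0.227.

d_min ≈ 0.23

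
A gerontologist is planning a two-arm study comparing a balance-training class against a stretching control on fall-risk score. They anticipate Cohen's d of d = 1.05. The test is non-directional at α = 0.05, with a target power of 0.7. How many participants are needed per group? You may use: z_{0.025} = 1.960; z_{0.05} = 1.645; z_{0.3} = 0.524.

For two independent groups with equal n: n = 2·((z_{α/2} + z_β) / d)².
z_{α/2} + z_β = 1.960 + 0.524 = 2.484.
n = 2 × (2.484 / 1.05)² = 2 × 2.366² = 2 × 5.60 = 11.2.
Round up to the next whole participant.

n = 12 per group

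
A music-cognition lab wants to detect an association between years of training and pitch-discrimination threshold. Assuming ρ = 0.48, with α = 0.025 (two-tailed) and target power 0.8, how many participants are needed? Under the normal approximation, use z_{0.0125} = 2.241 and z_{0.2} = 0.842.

Fisher's z: C = ½·ln((1+r)/(1−r)) = ½·ln(2.8462) = 0.5230.
n = ((z_{α/2} + z_β)/C)² + 3.
(2.241 + 0.842) / 0.5230 = 3.083 / 0.5230 = 5.895.
n = 5.895² + 3 = 34.75 + 3 = 37.7.
Round up.

n = 38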